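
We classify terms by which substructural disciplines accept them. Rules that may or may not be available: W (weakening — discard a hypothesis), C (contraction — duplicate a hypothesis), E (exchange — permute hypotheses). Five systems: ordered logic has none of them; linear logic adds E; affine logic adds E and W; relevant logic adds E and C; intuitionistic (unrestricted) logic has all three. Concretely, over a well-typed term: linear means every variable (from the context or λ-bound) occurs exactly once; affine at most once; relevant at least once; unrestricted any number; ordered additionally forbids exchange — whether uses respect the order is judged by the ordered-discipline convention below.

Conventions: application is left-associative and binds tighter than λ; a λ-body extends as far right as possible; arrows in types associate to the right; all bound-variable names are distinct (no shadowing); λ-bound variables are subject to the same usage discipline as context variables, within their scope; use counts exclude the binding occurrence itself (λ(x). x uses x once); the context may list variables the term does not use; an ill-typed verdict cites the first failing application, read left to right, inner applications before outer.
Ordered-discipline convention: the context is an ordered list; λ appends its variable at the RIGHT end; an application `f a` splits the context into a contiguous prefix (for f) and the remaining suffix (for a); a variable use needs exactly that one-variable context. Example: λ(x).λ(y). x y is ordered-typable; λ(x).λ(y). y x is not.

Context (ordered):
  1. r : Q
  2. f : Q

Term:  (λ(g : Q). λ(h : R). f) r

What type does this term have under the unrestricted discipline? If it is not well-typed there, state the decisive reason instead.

term : R -> Q
usage: r: 1; f: 1; g [bound]: 0; h [bound]: 0
order of uses: f, r
typing: well-typed — term : R -> Q
all disciplines: ordered ✗ · linear ✗ · affine ✓ · relevant ✗ · unrestricted ✓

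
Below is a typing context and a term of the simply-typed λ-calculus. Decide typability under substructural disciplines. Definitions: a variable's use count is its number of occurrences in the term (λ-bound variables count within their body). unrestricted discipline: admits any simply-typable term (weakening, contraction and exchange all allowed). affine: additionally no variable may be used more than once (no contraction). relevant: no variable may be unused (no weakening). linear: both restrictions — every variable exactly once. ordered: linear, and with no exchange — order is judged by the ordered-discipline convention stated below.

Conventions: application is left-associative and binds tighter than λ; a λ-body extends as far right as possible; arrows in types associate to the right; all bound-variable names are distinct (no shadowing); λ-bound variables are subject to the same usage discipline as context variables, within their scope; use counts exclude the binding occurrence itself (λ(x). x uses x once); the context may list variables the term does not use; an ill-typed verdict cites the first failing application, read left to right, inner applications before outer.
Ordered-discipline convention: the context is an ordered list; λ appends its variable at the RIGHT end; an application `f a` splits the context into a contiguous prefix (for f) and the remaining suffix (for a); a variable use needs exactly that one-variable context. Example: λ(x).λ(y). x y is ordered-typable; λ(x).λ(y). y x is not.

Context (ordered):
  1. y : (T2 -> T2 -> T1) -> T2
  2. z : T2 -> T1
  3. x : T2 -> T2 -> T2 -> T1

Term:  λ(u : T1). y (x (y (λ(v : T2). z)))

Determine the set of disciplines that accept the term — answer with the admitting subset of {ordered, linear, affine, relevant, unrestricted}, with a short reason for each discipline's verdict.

admitted by: unrestricted
counts: y ×2; z ×1; x ×1; u (λ-bound) ×0; v (λ-bound) ×0
order of uses: y, x, y, z
typing: well-typed at T1 -> T2
ordered ✗ (y ×2 used more than once (contraction); u, v left unused)
linear ✗ (y ×2 used more than once (contraction); u, v left unused)
affine ✗ (y ×2 used more than once (contraction))
relevant ✗ (u, v left unused)
unrestricted ✓ (typability at T1 -> T2 is all that's needed)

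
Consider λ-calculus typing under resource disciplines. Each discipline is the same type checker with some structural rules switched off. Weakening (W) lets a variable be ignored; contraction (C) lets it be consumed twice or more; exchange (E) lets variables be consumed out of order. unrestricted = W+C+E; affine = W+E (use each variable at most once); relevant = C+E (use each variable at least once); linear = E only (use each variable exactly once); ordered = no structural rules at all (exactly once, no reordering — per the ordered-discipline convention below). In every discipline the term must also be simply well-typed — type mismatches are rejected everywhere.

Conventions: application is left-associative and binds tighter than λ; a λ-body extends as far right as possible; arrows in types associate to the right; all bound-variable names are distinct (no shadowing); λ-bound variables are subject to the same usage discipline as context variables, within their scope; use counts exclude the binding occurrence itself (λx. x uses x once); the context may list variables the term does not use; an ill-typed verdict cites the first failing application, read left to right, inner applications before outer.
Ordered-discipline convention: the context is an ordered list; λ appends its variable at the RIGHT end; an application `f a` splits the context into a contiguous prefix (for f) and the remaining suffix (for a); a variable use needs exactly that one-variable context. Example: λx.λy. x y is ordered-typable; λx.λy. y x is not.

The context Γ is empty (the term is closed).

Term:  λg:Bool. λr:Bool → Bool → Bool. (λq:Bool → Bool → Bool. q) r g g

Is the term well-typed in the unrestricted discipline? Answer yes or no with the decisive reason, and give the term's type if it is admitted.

yes — well-typed at Bool → (Bool → Bool → Bool) → Bool; no restrictions here; term : Bool → (Bool → Bool → Bool) → Bool
counts: g (bound)=2, r (bound)=1, q (bound)=1
order of uses: q, r, g, g
typing: well-typed — term : Bool → (Bool → Bool → Bool) → Bool
across the five disciplines: ordered ✗ | linear ✗ | affine ✗ | relevant ✓ | unrestricted ✓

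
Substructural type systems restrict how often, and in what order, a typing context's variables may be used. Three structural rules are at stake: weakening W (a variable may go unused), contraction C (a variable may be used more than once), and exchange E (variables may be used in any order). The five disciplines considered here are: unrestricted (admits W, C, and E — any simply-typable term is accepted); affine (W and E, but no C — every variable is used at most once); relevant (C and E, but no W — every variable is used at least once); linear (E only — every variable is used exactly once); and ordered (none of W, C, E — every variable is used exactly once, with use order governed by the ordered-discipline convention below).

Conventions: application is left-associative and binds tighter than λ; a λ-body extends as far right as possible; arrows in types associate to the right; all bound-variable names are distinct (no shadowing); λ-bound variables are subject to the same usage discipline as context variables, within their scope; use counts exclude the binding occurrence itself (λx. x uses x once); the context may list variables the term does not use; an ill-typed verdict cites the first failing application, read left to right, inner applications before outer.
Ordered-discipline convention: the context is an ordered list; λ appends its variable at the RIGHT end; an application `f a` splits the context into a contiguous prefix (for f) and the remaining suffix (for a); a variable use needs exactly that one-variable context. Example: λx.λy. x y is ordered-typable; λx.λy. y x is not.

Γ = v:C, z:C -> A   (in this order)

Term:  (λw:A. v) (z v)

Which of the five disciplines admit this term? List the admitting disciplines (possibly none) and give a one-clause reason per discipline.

admitting disciplines: unrestricted
counts: v ×2; z ×1; w (bound) ×0
uses in reading order: v, z, v
typing: ✓ — C
ordered ✗ (repeated use of v ×2; w never used (weakening))
linear ✗ (repeated use of v ×2; w never used (weakening))
affine ✗ (repeated use of v ×2)
relevant ✗ (w never used (weakening))
unrestricted ✓ (simply typable at C; W, C, E all held)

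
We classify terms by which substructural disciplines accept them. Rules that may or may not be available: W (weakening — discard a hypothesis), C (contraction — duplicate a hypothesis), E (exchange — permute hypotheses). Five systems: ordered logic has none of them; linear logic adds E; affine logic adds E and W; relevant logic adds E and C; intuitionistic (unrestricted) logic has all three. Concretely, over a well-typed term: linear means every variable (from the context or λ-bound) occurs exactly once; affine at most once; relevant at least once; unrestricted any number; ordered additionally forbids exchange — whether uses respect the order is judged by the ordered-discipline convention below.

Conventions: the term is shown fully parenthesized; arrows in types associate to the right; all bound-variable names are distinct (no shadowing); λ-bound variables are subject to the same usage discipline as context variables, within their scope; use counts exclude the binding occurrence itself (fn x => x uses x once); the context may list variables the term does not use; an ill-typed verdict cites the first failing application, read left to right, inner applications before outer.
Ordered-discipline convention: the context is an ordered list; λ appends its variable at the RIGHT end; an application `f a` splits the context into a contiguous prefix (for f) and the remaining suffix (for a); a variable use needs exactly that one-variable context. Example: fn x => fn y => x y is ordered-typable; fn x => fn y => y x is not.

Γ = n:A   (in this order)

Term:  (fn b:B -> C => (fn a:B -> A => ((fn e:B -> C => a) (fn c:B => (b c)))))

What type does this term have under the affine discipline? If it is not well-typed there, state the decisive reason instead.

term : (B -> C) -> (B -> A) -> B -> A
use counts: n: 0×; b (λ-bound): 1×; a (λ-bound): 1×; e (λ-bound): 0×; c (λ-bound): 1×
order of uses: a, b, c
typing: well-typed at (B -> C) -> (B -> A) -> B -> A
all disciplines: ordered ✗ | linear ✗ | affine ✓ | relevant ✗ | unrestricted ✓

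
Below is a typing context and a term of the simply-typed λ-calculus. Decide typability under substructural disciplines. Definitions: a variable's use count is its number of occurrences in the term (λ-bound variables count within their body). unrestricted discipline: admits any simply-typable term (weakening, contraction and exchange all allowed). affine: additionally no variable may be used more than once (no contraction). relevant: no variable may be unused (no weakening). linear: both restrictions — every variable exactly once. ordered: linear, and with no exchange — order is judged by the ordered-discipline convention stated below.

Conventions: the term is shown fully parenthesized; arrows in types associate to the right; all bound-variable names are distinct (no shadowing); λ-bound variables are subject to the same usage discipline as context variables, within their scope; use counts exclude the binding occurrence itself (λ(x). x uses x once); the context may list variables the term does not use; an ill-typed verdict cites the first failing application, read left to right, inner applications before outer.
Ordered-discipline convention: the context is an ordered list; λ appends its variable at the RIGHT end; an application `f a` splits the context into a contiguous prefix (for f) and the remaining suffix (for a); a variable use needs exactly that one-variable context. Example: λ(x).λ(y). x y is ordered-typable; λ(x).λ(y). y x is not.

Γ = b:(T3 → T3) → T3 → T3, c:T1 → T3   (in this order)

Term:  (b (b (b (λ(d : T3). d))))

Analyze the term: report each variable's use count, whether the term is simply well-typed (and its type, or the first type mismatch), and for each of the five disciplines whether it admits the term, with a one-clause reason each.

variable uses: b: 3×; c: 0×; d [bound]: 1×
left-to-right use order: b, b, b, d
typing: well-typed at T3 → T3
ordered: ✗, needs contraction — b ×3; unused: c — weakening required
linear: ✗, needs contraction — b ×3; unused: c — weakening required
affine: ✗, needs contraction — b ×3
relevant: ✗, unused: c — weakening required
unrestricted: ✓, simply typable at T3 → T3; W, C, E all held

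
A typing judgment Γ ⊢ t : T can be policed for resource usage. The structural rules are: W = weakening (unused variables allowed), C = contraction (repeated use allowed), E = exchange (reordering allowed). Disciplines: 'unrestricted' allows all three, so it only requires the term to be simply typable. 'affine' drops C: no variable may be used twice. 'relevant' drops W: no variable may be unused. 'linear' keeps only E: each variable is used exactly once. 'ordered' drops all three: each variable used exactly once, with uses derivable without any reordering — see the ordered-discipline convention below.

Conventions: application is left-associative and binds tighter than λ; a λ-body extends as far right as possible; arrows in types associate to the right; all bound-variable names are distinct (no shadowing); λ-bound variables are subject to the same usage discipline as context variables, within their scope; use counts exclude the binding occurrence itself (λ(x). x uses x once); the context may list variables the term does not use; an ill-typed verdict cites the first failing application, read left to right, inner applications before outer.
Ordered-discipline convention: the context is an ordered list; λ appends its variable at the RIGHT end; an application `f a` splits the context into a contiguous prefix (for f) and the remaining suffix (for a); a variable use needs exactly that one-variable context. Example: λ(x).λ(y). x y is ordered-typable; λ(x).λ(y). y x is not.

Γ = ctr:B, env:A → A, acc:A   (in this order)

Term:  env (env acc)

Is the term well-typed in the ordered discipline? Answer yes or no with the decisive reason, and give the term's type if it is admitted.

no — uses contraction: env ×2; unused: ctr — weakening required
usage: ctr: 0; env: 2; acc: 1
uses in reading order: env, env, acc
typing: ✓ — A
summary: ordered ✗, linear ✗, affine ✗, relevant ✗, unrestricted ✓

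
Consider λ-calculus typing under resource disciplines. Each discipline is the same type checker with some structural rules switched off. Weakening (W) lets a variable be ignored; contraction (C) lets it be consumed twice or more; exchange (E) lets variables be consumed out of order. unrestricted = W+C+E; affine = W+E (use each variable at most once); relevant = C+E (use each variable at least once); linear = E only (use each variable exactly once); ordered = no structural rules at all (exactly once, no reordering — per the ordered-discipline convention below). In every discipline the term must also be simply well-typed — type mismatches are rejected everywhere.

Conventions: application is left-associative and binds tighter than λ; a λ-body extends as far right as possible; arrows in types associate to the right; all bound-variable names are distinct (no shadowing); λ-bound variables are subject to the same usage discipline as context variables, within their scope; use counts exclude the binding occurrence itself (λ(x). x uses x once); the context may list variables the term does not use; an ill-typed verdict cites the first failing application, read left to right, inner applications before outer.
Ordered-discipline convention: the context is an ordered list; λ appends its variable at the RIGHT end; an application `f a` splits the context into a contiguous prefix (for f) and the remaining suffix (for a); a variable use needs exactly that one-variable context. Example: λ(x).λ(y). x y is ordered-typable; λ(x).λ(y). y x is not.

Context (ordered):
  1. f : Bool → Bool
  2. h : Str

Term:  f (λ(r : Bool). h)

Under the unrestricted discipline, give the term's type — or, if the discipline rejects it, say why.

not well-typed under unrestricted — the type mismatch rejects it
use counts: f: 1×; h: 1×; r [bound]: 0×
order of uses: f, h
typing: ill-typed: an application expects Bool but receives Bool → Str
all disciplines: ordered ✗ | linear ✗ | affine ✗ | relevant ✗ | unrestricted ✗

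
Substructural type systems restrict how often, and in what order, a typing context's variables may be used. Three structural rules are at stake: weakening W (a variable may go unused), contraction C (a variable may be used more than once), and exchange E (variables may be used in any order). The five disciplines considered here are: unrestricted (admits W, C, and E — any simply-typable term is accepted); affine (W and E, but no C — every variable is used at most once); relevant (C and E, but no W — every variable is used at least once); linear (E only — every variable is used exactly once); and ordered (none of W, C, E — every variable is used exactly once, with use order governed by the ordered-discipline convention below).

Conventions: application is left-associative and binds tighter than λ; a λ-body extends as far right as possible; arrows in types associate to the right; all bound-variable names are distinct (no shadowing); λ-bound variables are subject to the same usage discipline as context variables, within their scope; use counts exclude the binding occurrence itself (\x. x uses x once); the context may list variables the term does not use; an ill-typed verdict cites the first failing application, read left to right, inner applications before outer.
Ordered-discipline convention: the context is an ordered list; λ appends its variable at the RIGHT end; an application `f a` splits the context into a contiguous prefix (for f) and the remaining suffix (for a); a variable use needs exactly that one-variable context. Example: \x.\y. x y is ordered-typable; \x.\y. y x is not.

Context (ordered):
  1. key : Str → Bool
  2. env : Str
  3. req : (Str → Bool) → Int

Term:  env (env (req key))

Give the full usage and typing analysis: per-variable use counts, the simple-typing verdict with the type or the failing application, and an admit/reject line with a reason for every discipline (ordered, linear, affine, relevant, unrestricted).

variable uses: key: 1, env: 2, req: 1
left-to-right use order: env, env, req, key
typing: ill-typed: applying a non-function (Str)
ordered ✗ (the type mismatch rejects it)
linear ✗ (not simply typable)
affine ✗ (fails simple typing)
relevant ✗ (a type mismatch blocks all five)
unrestricted ✗ (the type mismatch rejects it)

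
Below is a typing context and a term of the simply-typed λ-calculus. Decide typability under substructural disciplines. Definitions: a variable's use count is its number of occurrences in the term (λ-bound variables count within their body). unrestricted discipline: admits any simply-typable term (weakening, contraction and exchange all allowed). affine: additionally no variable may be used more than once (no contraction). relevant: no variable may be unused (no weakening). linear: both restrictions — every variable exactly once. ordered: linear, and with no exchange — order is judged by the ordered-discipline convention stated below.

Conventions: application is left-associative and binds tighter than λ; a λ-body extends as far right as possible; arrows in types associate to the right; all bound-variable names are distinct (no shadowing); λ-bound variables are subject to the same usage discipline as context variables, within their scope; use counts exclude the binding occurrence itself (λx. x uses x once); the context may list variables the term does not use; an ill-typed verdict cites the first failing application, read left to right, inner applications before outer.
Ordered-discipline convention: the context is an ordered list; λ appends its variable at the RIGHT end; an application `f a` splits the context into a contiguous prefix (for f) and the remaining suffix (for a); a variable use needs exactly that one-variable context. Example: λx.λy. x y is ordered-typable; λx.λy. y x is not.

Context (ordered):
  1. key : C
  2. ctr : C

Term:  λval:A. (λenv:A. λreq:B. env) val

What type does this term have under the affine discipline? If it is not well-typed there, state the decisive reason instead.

term : A → B → A
variable uses: key ×0, ctr ×0, val (bound) ×1, env (bound) ×1, req (bound) ×0
left-to-right use order: env, val
typing: the term checks, with type A → B → A
summary: ordered ✗ | linear ✗ | affine ✓ | relevant ✗ | unrestricted ✓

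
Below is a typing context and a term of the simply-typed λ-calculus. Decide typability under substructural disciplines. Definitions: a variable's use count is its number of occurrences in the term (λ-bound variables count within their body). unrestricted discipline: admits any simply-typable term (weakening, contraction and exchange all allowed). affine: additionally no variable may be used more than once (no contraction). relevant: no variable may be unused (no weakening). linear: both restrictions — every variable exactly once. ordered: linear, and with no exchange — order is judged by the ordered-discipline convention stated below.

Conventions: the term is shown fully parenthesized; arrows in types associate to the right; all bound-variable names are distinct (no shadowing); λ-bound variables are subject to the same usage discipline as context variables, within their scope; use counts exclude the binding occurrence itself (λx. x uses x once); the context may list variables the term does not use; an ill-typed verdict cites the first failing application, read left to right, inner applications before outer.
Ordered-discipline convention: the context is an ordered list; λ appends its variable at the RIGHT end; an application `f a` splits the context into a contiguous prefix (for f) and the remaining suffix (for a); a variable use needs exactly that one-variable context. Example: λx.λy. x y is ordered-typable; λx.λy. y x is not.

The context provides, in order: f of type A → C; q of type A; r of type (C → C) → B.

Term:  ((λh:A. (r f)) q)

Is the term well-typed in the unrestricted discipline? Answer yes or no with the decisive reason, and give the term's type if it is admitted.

no — fails simple typing
variable uses: f=1; q=1; r=1; h (bound)=0
uses in reading order: r, f, q
typing: ill-typed: a function awaiting C → C gets A → C
summary: ordered ✗, linear ✗, affine ✗, relevant ✗, unrestricted ✗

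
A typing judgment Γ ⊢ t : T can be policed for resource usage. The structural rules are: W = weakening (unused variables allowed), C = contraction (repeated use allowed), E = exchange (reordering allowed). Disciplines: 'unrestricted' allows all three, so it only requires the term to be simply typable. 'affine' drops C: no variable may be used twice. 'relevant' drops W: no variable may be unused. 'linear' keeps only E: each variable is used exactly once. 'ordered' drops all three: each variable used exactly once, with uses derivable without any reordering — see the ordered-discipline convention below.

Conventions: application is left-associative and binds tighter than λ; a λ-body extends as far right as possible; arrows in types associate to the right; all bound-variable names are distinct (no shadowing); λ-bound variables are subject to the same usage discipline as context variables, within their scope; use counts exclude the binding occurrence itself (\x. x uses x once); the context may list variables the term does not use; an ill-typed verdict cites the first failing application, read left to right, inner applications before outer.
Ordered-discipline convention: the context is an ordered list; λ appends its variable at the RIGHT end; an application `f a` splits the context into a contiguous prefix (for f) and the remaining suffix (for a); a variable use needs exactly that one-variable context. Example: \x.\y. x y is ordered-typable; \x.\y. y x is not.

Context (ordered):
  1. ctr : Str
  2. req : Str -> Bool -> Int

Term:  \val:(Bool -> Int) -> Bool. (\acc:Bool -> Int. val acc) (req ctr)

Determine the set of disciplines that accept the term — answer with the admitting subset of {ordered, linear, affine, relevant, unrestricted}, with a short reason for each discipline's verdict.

admitted in: linear, affine, relevant, unrestricted
use counts: ctr ×1; req ×1; val (λ-bound) ×1; acc (λ-bound) ×1
use order (left to right): val, acc, req, ctr
typing: the term checks, with type ((Bool -> Int) -> Bool) -> Bool
ordered: ✗, needs exchange: uses follow val, acc, req, ctr
linear: ✓, ctr, req, val, acc: one use apiece
affine: ✓, no duplicate uses among ctr, req, val, acc
relevant: ✓, at least one use each (ctr, req, val, acc)
unrestricted: ✓, simply typable at ((Bool -> Int) -> Bool) -> Bool; W, C, E all held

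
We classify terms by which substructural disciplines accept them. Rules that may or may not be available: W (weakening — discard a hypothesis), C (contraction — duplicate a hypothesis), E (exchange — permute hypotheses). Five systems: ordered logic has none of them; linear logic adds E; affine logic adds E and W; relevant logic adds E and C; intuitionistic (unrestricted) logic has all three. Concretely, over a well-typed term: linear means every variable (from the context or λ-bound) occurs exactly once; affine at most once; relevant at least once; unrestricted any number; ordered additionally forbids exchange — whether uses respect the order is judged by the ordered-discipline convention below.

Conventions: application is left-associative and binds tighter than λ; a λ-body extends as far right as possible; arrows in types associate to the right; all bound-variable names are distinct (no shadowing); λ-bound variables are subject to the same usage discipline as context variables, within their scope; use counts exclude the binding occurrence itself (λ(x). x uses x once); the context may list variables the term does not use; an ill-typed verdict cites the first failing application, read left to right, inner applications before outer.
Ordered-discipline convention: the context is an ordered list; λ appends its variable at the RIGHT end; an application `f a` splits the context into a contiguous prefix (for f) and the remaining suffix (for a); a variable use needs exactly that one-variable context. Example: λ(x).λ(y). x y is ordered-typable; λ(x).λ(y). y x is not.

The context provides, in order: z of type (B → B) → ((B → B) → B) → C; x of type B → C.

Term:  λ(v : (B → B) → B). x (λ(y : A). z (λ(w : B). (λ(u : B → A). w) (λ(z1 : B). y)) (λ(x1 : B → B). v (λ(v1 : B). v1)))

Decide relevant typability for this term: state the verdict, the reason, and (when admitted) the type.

no — the type mismatch rejects it
use counts: z: 1×, x: 1×, v (bound): 1×, y (bound): 1×, w (bound): 1×, u (bound): 0×, z1 (bound): 0×, x1 (bound): 0×, v1 (bound): 1×
use order (left to right): x, z, w, y, v, v1
typing: ill-typed: a function awaiting B gets A → C
all disciplines: ordered ✗; linear ✗; affine ✗; relevant ✗; unrestricted ✗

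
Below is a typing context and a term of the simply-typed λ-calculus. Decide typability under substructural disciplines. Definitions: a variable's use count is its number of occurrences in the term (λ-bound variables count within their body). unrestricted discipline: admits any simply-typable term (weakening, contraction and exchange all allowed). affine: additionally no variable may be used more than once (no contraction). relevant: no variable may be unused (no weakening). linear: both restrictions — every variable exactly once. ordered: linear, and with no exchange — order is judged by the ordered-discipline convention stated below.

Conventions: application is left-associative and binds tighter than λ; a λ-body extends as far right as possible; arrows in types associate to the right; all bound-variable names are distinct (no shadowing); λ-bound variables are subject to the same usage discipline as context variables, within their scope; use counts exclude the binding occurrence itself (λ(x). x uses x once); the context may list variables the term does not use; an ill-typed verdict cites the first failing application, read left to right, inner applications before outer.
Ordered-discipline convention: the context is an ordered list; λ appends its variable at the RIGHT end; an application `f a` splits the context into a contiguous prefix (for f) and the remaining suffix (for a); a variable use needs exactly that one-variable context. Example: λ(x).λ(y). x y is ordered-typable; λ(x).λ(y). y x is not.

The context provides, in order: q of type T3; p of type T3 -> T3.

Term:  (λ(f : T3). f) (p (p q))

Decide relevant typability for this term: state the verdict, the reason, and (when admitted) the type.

yes — none of q, p, f goes unused; term : T3
counts: q: 1×; p: 2×; f (bound): 1×
use order (left to right): f, p, p, q
typing: ✓ — T3
per-discipline verdicts: ordered ✗ | linear ✗ | affine ✗ | relevant ✓ | unrestricted ✓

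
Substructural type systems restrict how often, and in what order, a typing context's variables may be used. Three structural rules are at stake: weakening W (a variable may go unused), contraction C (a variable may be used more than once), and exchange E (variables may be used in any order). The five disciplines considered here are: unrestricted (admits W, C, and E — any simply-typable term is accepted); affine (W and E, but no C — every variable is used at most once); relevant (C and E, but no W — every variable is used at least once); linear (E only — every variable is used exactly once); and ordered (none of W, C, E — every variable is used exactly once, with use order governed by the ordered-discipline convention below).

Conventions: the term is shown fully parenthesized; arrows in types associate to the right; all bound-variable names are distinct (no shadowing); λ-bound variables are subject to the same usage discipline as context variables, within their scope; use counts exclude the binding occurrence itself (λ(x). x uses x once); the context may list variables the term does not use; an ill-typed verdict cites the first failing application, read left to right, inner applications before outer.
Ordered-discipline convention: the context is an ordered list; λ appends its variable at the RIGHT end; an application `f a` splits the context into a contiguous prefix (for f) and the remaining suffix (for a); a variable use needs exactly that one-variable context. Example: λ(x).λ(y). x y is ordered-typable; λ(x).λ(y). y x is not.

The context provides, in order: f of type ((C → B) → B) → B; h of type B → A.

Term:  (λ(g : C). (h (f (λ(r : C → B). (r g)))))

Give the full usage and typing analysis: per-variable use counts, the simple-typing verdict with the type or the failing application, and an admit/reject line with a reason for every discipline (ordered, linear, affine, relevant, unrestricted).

variable uses: f ×1, h ×1, g (λ-bound) ×1, r (λ-bound) ×1
use order (left to right): h, f, r, g
typing: the term checks, with type C → A
ordered: ✗ — no contiguous prefix/suffix split fits h, f, r, g
linear: ✓ — each of f, h, g, r used exactly once
affine: ✓ — f, h, g, r: no repeats, contraction unneeded
relevant: ✓ — at least one use each (f, h, g, r)
unrestricted: ✓ — simply typable at C → A; W, C, E all held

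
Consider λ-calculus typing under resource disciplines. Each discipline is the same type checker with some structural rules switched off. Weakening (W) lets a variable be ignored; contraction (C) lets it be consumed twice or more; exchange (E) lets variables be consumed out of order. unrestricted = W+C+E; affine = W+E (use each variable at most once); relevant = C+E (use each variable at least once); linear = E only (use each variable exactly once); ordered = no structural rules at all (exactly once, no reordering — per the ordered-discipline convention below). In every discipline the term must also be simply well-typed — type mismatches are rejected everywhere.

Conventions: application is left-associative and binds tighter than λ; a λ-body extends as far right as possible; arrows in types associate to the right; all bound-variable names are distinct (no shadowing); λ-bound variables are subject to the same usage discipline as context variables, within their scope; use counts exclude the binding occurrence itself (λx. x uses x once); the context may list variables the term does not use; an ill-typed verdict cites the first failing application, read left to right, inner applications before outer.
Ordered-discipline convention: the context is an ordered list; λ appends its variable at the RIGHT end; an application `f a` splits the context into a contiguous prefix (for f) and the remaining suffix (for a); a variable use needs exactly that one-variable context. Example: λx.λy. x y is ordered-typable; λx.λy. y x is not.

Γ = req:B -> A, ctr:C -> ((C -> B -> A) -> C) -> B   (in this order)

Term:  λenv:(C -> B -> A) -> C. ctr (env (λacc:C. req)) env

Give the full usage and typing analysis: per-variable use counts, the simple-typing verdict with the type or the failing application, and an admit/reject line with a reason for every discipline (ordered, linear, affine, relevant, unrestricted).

usage: req: 1, ctr: 1, env (bound): 2, acc (bound): 0
left-to-right use order: ctr, env, req, env
typing: ✓ — ((C -> B -> A) -> C) -> B
ordered: ✗, needs contraction — env ×2; acc never used (weakening)
linear: ✗, needs contraction — env ×2; acc never used (weakening)
affine: ✗, needs contraction — env ×2
relevant: ✗, acc never used (weakening)
unrestricted: ✓, type-checks (((C -> B -> A) -> C) -> B) and nothing is barred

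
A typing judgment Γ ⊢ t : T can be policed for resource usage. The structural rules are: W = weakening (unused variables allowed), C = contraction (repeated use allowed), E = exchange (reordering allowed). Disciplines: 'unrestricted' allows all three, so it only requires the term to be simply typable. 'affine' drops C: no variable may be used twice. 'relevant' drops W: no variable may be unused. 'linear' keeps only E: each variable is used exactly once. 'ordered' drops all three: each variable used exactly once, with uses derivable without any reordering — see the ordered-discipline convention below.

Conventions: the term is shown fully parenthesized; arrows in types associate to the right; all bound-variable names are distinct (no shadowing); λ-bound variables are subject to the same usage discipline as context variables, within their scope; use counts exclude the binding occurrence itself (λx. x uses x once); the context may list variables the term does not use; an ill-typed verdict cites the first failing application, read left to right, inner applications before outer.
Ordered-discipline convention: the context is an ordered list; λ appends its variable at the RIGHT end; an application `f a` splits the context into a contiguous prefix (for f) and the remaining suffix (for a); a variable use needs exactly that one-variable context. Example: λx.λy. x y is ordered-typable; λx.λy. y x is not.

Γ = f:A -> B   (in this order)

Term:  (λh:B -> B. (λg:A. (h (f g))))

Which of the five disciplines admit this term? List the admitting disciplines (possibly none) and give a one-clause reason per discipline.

admitted by: linear, affine, relevant, unrestricted
counts: f ×1, h (bound) ×1, g (bound) ×1
order of uses: h, f, g
typing: well-typed — term : (B -> B) -> A -> B
ordered: ✗, needs exchange: uses follow h, f, g
linear: ✓, exactly-once usage across f, h, g
affine: ✓, at most one use each (f, h, g)
relevant: ✓, none of f, h, g goes unused
unrestricted: ✓, type-checks ((B -> B) -> A -> B) and nothing is barred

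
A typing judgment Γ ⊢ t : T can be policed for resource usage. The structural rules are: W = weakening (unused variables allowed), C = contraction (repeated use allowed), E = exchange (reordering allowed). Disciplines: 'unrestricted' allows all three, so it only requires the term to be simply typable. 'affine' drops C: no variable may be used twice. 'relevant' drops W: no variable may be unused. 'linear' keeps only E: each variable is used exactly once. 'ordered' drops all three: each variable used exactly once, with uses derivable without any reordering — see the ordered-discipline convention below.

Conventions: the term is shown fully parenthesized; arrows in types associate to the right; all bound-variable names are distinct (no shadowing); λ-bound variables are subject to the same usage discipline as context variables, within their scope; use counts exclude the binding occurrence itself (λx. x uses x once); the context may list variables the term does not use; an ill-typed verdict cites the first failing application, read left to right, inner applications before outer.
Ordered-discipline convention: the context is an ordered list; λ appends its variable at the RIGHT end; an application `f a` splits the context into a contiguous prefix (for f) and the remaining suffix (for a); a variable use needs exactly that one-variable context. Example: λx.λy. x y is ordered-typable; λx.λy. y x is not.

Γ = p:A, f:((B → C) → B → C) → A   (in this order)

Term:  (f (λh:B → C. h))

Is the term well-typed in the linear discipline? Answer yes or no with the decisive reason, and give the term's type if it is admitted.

no — unused: p — weakening required
variable uses: p: 0×, f: 1×, h [bound]: 1×
uses in reading order: f, h
typing: ✓ — A
per-discipline verdicts: ordered ✗, linear ✗, affine ✓, relevant ✗, unrestricted ✓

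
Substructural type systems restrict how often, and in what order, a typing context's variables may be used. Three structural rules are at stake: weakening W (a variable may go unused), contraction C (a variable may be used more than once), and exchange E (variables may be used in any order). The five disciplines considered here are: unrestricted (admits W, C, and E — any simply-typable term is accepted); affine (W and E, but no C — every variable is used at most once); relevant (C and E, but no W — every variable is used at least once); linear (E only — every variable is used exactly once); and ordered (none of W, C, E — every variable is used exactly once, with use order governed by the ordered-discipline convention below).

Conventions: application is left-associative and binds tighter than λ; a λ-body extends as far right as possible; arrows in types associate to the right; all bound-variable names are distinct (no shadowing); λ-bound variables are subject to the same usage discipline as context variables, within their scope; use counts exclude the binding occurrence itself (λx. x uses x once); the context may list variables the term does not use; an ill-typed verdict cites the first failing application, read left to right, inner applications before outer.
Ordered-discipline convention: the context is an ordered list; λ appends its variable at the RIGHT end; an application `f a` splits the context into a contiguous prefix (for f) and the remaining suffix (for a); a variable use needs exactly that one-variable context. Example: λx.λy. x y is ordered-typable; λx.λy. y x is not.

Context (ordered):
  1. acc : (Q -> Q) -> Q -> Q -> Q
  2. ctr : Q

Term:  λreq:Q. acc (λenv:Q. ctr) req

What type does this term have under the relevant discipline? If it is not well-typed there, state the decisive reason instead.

not well-typed under relevant — needs weakening: env unused
counts: acc=1; ctr=1; req (λ-bound)=1; env (λ-bound)=0
left-to-right use order: acc, ctr, req
typing: ✓ — Q -> Q -> Q
summary: ordered ✗, linear ✗, affine ✓, relevant ✗, unrestricted ✓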